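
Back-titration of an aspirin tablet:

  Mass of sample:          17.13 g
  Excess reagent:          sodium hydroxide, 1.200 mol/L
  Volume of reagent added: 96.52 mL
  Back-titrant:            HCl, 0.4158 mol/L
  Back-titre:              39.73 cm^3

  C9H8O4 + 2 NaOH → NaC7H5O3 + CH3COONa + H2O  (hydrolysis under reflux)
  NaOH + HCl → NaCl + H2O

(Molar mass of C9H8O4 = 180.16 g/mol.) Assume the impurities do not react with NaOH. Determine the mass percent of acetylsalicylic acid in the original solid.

n(NaOH) added = 0.09652 × 1.200 = 0.1158 mol
n(HCl) used in back-titration = 0.03973 × 0.4158 = 0.01652 mol
n(NaOH) left over = 0.01652 mol (1:1 ratio)
n(NaOH) consumed by analyte = 0.1158 − 0.01652 = 0.09930 mol
From the 1:2 ratio, n(C9H8O4) = 1/2 × 0.09930 = 0.04965 mol
mass of C9H8O4 = 0.04965 × 180.16 = 8.945 g
% C9H8O4 = 8.945 / 17.13 × 100 = 52.22 %

52.22 %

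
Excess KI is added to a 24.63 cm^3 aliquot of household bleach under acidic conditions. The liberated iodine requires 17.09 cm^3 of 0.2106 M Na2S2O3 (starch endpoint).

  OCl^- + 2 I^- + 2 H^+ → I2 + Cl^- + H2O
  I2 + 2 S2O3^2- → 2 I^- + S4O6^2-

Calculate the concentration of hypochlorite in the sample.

0.07306 M

n(S2O3^2-) = 0.01709 × 0.2106 = 3.599 × 10^-3 mol
n(I2) = n(S2O3^2-)/2 = 1.800 × 10^-3 mol
n(OCl^-) in the aliquot = 1.800 × 10^-3 mol (1:1 ratio)
[OCl^-] = 1.800 × 10^-3 / 0.02463 = 0.07306 mol/L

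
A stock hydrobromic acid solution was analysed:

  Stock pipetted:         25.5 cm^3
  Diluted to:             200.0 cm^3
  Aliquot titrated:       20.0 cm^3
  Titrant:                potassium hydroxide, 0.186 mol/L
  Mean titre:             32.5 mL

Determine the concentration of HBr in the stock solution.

HBr + KOH → KBr + H2O
n(KOH) = 0.0325 × 0.186 = 6.04 × 10^-3 mol
n(HBr) in the aliquot = 6.04 × 10^-3 mol (1:1 ratio)
[HBr]_dilute = 6.04 × 10^-3 / 0.0200 = 0.302 mol/L
Dilution factor = 200.0 / 25.5 = 7.843
[HBr]_stock = 0.302 × 7.843 = 2.37 mol/L

2.37 mol/L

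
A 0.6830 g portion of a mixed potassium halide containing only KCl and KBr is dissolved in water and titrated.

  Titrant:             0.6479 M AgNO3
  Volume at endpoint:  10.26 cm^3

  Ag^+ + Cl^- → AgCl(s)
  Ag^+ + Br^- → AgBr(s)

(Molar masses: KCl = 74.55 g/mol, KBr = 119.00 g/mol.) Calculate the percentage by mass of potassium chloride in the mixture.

n(AgNO3) = 0.01026 × 0.6479 = 6.647 × 10^-3 mol
Let x = n(KCl), y = n(KBr).
Titrant: 1x + 1y = 6.647 × 10^-3;  mass: 74.55x + 119.00y = 0.6830
Solving, x = 2.431 × 10^-3 mol, y = 4.217 × 10^-3 mol
mass of KCl = 2.431 × 10^-3 × 74.55 = 0.1812 g
% KCl = 0.1812 / 0.6830 × 100 = 26.53 %

26.53 %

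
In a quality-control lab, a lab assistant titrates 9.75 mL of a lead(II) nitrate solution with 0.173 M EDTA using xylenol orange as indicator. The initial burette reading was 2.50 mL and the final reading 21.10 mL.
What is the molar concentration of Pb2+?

0.330 M

Pb^2+ + EDTA^4- → [Pb(EDTA)]^2-
n(EDTA) = 0.0186 L × 0.173 mol/L = 3.22 × 10^-3 mol
n(Pb2+) = 3.22 × 10^-3 mol (1:1 mole ratio)
[Pb2+] = 3.22 × 10^-3 mol / 0.00975 L = 0.330 mol/L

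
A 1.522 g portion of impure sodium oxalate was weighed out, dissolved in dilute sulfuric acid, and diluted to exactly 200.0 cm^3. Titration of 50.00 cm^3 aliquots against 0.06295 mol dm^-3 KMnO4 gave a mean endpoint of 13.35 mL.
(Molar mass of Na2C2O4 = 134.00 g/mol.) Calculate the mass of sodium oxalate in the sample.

1.126 g

2 MnO4^- + 5 C2O4^2- + 16 H^+ → 2 Mn^2+ + 10 CO2 + 8 H2O
n(KMnO4) per titration = 0.01335 × 0.06295 = 8.404 × 10^-4 mol
From the 5:2 ratio, n(Na2C2O4) in each aliquot = 5/2 × 8.404 × 10^-4 = 2.101 × 10^-3 mol
n(Na2C2O4) in the whole flask = 2.101 × 10^-3 × 200.0/50.00 = 8.404 × 10^-3 mol
mass of Na2C2O4 = 8.404 × 10^-3 × 134.00 = 1.126 g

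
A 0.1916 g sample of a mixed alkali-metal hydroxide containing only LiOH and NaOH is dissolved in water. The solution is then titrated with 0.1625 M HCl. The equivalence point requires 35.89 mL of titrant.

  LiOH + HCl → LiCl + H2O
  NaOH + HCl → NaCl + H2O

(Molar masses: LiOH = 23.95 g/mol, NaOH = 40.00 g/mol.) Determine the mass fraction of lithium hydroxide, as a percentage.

32.46 %

n(HCl) = 0.03589 × 0.1625 = 5.832 × 10^-3 mol
Let x = n(LiOH), y = n(NaOH).
Titrant: 1x + 1y = 5.832 × 10^-3;  mass: 23.95x + 40.00y = 0.1916
Solving, x = 2.597 × 10^-3 mol, y = 3.235 × 10^-3 mol
mass of LiOH = 2.597 × 10^-3 × 23.95 = 0.06220 g
% LiOH = 0.06220 / 0.1916 × 100 = 32.46 %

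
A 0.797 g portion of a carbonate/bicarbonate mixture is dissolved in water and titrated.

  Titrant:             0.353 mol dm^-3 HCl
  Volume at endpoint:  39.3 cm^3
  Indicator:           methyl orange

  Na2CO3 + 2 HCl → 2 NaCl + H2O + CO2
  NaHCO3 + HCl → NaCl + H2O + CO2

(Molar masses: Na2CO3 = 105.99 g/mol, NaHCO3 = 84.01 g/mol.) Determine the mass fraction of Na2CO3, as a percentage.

n(HCl) = 0.0393 × 0.353 = 0.0139 mol
Let x = n(Na2CO3), y = n(NaHCO3).
Titrant: 2x + 1y = 0.0139;  mass: 105.99x + 84.01y = 0.797
Solving, x = 5.94 × 10^-3 mol, y = 1.99 × 10^-3 mol
mass of Na2CO3 = 5.94 × 10^-3 × 105.99 = 0.630 g
% Na2CO3 = 0.630 / 0.797 × 100 = 79.0 %

79.0 %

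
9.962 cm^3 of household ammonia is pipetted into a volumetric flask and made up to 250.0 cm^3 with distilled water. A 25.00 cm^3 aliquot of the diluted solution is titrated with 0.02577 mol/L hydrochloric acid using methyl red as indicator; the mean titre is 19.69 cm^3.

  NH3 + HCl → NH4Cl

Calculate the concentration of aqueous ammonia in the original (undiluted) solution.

0.5093 mol/L

n(HCl) = 0.01969 × 0.02577 = 5.074 × 10^-4 mol
n(NH3) in the aliquot = 5.074 × 10^-4 mol (1:1 ratio)
[NH3]_dilute = 5.074 × 10^-4 / 0.02500 = 0.02030 mol/L
Dilution factor = 250.0 / 9.962 = 25.10
[NH3]_stock = 0.02030 × 25.10 = 0.5093 mol/L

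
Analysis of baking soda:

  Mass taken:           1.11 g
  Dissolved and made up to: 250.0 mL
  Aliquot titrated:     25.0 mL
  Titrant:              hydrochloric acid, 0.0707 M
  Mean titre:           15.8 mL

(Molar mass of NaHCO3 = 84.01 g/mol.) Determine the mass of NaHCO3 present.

NaHCO3 + HCl → NaCl + H2O + CO2
n(HCl) per titration = 0.0158 × 0.0707 = 1.12 × 10^-3 mol
n(NaHCO3) in each aliquot = 1.12 × 10^-3 mol (1:1 ratio)
n(NaHCO3) in the whole flask = 1.12 × 10^-3 × 250.0/25.0 = 0.0112 mol
mass of NaHCO3 = 0.0112 × 84.01 = 0.938 g

0.938 g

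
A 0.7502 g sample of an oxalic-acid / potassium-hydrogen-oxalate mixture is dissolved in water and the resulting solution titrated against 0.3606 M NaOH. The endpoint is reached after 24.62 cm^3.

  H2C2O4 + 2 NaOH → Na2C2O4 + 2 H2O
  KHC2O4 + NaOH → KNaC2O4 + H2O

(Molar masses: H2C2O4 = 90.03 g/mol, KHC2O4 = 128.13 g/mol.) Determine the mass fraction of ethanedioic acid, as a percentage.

27.96 %

n(NaOH) = 0.02462 × 0.3606 = 8.878 × 10^-3 mol
Let x = n(H2C2O4), y = n(KHC2O4).
Titrant: 2x + 1y = 8.878 × 10^-3;  mass: 90.03x + 128.13y = 0.7502
Solving, x = 2.330 × 10^-3 mol, y = 4.218 × 10^-3 mol
mass of H2C2O4 = 2.330 × 10^-3 × 90.03 = 0.2098 g
% H2C2O4 = 0.2098 / 0.7502 × 100 = 27.96 %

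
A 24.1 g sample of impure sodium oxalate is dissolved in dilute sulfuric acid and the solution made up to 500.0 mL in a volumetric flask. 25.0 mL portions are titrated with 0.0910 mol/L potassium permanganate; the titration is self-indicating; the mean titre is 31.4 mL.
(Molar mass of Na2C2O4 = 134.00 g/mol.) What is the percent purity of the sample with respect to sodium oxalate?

2 MnO4^- + 5 C2O4^2- + 16 H^+ → 2 Mn^2+ + 10 CO2 + 8 H2O
n(KMnO4) per titration = 0.0314 × 0.0910 = 2.86 × 10^-3 mol
From the 5:2 ratio, n(Na2C2O4) in each aliquot = 5/2 × 2.86 × 10^-3 = 7.14 × 10^-3 mol
n(Na2C2O4) in the whole flask = 7.14 × 10^-3 × 500.0/25.0 = 0.143 mol
mass of Na2C2O4 = 0.143 × 134.00 = 19.1 g
% Na2C2O4 = 19.1 / 24.1 × 100 = 79.4 %

79.4 %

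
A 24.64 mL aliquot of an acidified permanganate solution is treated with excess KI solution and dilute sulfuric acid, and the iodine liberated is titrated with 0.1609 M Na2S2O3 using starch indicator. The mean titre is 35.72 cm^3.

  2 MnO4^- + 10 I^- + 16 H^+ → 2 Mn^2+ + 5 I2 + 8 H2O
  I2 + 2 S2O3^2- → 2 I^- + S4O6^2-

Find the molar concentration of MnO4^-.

0.04665 M

n(S2O3^2-) = 0.03572 × 0.1609 = 5.747 × 10^-3 mol
n(I2) = n(S2O3^2-)/2 = 2.874 × 10^-3 mol
From the 2:5 ratio, n(MnO4^-) in the aliquot = 2/5 × 2.874 × 10^-3 = 1.149 × 10^-3 mol
[MnO4^-] = 1.149 × 10^-3 / 0.02464 = 0.04665 mol/L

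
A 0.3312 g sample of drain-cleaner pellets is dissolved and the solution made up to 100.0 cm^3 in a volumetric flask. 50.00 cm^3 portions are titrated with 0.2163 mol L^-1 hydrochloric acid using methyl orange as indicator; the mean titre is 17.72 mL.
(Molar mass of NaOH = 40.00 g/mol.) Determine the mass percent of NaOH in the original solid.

NaOH + HCl → NaCl + H2O
n(HCl) per titration = 0.01772 × 0.2163 = 3.833 × 10^-3 mol
n(NaOH) in each aliquot = 3.833 × 10^-3 mol (1:1 ratio)
n(NaOH) in the whole flask = 3.833 × 10^-3 × 100.0/50.00 = 7.666 × 10^-3 mol
mass of NaOH = 7.666 × 10^-3 × 40.00 = 0.3066 g
% NaOH = 0.3066 / 0.3312 × 100 = 92.58 %

92.58 %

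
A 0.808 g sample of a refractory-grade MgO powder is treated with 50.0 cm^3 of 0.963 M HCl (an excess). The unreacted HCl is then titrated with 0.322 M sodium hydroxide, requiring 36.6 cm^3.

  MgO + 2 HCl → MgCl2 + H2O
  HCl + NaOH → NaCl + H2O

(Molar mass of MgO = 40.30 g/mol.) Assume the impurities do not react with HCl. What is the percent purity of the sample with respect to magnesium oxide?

90.7 %

n(HCl) added = 0.0500 × 0.963 = 0.0481 mol
n(NaOH) used in back-titration = 0.0366 × 0.322 = 0.0118 mol
n(HCl) left over = 0.0118 mol (1:1 ratio)
n(HCl) consumed by analyte = 0.0481 − 0.0118 = 0.0364 mol
From the 1:2 ratio, n(MgO) = 1/2 × 0.0364 = 0.0182 mol
mass of MgO = 0.0182 × 40.30 = 0.733 g
% MgO = 0.733 / 0.808 × 100 = 90.7 %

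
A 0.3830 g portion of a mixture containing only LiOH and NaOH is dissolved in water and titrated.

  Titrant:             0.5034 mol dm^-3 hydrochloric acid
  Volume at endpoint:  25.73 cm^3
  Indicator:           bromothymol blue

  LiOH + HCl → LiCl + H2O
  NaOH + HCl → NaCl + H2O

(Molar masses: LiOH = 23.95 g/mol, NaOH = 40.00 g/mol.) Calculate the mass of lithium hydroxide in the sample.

0.2016 g

n(HCl) = 0.02573 × 0.5034 = 0.01295 mol
Let x = n(LiOH), y = n(NaOH).
Titrant: 1x + 1y = 0.01295;  mass: 23.95x + 40.00y = 0.3830
Solving, x = 8.417 × 10^-3 mol, y = 4.535 × 10^-3 mol
mass of LiOH = 8.417 × 10^-3 × 23.95 = 0.2016 g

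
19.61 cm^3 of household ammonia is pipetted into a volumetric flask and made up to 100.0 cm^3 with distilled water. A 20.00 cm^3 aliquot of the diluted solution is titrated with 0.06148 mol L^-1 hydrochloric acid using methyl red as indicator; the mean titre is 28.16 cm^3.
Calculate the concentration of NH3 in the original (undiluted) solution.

NH3 + HCl → NH4Cl
n(HCl) = 0.02816 × 0.06148 = 1.731 × 10^-3 mol
n(NH3) in the aliquot = 1.731 × 10^-3 mol (1:1 ratio)
[NH3]_dilute = 1.731 × 10^-3 / 0.02000 = 0.08656 mol/L
Dilution factor = 100.0 / 19.61 = 5.099
[NH3]_stock = 0.08656 × 5.099 = 0.4414 mol/L

0.4414 mol/L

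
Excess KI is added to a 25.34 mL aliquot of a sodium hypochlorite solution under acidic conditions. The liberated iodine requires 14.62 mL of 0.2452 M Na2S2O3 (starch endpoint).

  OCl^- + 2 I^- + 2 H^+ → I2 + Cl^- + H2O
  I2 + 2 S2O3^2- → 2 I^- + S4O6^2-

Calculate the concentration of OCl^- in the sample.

n(S2O3^2-) = 0.01462 × 0.2452 = 3.585 × 10^-3 mol
n(I2) = n(S2O3^2-)/2 = 1.792 × 10^-3 mol
n(OCl^-) in the aliquot = 1.792 × 10^-3 mol (1:1 ratio)
[OCl^-] = 1.792 × 10^-3 / 0.02534 = 0.07073 mol/L

0.07073 M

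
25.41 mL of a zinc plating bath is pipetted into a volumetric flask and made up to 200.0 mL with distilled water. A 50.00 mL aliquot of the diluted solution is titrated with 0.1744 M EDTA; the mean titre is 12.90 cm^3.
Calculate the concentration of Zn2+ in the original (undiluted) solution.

0.3542 M

Zn^2+ + EDTA^4- → [Zn(EDTA)]^2-
n(EDTA) = 0.01290 × 0.1744 = 2.250 × 10^-3 mol
n(Zn2+) in the aliquot = 2.250 × 10^-3 mol (1:1 ratio)
[Zn2+]_dilute = 2.250 × 10^-3 / 0.05000 = 0.04500 mol/L
Dilution factor = 200.0 / 25.41 = 7.871
[Zn2+]_stock = 0.04500 × 7.871 = 0.3542 mol/L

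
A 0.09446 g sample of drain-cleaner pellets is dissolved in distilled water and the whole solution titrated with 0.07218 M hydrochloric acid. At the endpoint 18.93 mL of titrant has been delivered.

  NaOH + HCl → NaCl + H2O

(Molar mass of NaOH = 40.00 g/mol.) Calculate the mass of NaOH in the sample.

n(HCl) = 0.01893 L × 0.07218 mol/L = 1.366 × 10^-3 mol
n(NaOH) = 1.366 × 10^-3 mol (1:1 ratio)
mass of NaOH = 1.366 × 10^-3 × 40.00 g/mol = 0.05465 g

0.05465 g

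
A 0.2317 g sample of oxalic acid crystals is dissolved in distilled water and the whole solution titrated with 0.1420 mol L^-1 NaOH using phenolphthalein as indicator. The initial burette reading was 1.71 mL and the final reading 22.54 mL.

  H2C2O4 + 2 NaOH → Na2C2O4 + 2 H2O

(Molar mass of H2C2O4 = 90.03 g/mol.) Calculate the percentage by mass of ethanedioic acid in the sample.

n(NaOH) = 0.02083 L × 0.1420 mol/L = 2.958 × 10^-3 mol
From the 1:2 ratio, n(H2C2O4) = 1/2 × 2.958 × 10^-3 = 1.479 × 10^-3 mol
mass of H2C2O4 = 1.479 × 10^-3 × 90.03 g/mol = 0.1331 g
% H2C2O4 = 0.1331 / 0.2317 × 100 = 57.47 %

57.47 %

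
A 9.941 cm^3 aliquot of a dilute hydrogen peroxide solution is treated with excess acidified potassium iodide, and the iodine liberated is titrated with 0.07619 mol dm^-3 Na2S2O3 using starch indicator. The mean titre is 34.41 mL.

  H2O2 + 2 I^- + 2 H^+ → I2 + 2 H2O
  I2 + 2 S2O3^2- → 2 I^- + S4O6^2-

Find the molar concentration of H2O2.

0.1319 mol/L

n(S2O3^2-) = 0.03441 × 0.07619 = 2.622 × 10^-3 mol
n(I2) = n(S2O3^2-)/2 = 1.311 × 10^-3 mol
n(H2O2) in the aliquot = 1.311 × 10^-3 mol (1:1 ratio)
[H2O2] = 1.311 × 10^-3 / 0.009941 = 0.1319 mol/L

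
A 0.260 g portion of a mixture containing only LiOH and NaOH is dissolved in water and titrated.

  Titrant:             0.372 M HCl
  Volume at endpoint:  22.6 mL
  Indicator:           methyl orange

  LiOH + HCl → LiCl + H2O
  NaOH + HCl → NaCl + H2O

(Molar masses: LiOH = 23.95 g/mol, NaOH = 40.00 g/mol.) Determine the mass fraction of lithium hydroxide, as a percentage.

n(HCl) = 0.0226 × 0.372 = 8.41 × 10^-3 mol
Let x = n(LiOH), y = n(NaOH).
Titrant: 1x + 1y = 8.41 × 10^-3;  mass: 23.95x + 40.00y = 0.260
Solving, x = 4.75 × 10^-3 mol, y = 3.65 × 10^-3 mol
mass of LiOH = 4.75 × 10^-3 × 23.95 = 0.114 g
% LiOH = 0.114 / 0.260 × 100 = 43.8 %

43.8 %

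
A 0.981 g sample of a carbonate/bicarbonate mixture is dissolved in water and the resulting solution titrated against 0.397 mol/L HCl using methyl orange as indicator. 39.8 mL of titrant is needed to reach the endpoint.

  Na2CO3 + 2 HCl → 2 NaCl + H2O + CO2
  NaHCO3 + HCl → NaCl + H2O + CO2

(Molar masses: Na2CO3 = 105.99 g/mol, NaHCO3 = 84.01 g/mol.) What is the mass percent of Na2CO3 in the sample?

n(HCl) = 0.0398 × 0.397 = 0.0158 mol
Let x = n(Na2CO3), y = n(NaHCO3).
Titrant: 2x + 1y = 0.0158;  mass: 105.99x + 84.01y = 0.981
Solving, x = 5.58 × 10^-3 mol, y = 4.63 × 10^-3 mol
mass of Na2CO3 = 5.58 × 10^-3 × 105.99 = 0.592 g
% Na2CO3 = 0.592 / 0.981 × 100 = 60.3 %

60.3 %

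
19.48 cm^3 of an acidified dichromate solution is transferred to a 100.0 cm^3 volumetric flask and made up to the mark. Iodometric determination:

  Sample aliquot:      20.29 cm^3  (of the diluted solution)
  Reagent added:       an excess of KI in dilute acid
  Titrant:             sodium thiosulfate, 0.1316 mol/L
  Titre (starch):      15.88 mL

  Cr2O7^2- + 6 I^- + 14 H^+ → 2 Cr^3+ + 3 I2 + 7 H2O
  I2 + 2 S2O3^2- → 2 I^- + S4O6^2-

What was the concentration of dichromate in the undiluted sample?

n(S2O3^2-) = 0.01588 × 0.1316 = 2.090 × 10^-3 mol
n(I2) = n(S2O3^2-)/2 = 1.045 × 10^-3 mol
From the 1:3 ratio, n(Cr2O7^2-) in the aliquot = 1/3 × 1.045 × 10^-3 = 3.483 × 10^-4 mol
[Cr2O7^2-]_dilute = 3.483 × 10^-4 / 0.02029 = 0.01717 mol/L
[Cr2O7^2-]_original = 0.01717 × 100.0/19.48 = 0.08812 mol/L

0.08812 mol/L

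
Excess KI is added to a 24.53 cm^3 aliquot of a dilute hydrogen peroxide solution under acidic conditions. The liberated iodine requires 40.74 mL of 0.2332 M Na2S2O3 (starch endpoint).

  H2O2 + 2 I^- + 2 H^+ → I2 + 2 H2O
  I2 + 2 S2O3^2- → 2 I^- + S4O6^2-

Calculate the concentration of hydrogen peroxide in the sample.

0.1937 M

n(S2O3^2-) = 0.04074 × 0.2332 = 9.501 × 10^-3 mol
n(I2) = n(S2O3^2-)/2 = 4.750 × 10^-3 mol
n(H2O2) in the aliquot = 4.750 × 10^-3 mol (1:1 ratio)
[H2O2] = 4.750 × 10^-3 / 0.02453 = 0.1937 mol/L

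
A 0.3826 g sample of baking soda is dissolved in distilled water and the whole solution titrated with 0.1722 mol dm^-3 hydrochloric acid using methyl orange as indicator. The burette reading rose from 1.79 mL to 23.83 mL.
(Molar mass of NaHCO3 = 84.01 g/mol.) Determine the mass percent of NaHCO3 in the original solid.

83.34 %

NaHCO3 + HCl → NaCl + H2O + CO2
n(HCl) = 0.02204 L × 0.1722 mol/L = 3.795 × 10^-3 mol
n(NaHCO3) = 3.795 × 10^-3 mol (1:1 ratio)
mass of NaHCO3 = 3.795 × 10^-3 × 84.01 g/mol = 0.3188 g
% NaHCO3 = 0.3188 / 0.3826 × 100 = 83.34 %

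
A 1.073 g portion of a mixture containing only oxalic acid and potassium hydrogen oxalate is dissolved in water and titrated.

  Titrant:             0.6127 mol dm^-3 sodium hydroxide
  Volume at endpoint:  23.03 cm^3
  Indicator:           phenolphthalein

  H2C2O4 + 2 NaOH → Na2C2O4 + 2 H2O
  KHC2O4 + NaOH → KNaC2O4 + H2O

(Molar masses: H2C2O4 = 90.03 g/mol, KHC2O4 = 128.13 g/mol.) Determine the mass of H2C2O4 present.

0.3981 g

n(NaOH) = 0.02303 × 0.6127 = 0.01411 mol
Let x = n(H2C2O4), y = n(KHC2O4).
Titrant: 2x + 1y = 0.01411;  mass: 90.03x + 128.13y = 1.073
Solving, x = 4.421 × 10^-3 mol, y = 5.268 × 10^-3 mol
mass of H2C2O4 = 4.421 × 10^-3 × 90.03 = 0.3981 g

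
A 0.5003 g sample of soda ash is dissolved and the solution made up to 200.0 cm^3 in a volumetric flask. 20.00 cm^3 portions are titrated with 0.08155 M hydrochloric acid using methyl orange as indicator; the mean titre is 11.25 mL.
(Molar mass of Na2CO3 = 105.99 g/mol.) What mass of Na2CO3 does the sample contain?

0.4862 g

Na2CO3 + 2 HCl → 2 NaCl + H2O + CO2
n(HCl) per titration = 0.01125 × 0.08155 = 9.174 × 10^-4 mol
From the 1:2 ratio, n(Na2CO3) in each aliquot = 1/2 × 9.174 × 10^-4 = 4.587 × 10^-4 mol
n(Na2CO3) in the whole flask = 4.587 × 10^-4 × 200.0/20.00 = 4.587 × 10^-3 mol
mass of Na2CO3 = 4.587 × 10^-3 × 105.99 = 0.4862 g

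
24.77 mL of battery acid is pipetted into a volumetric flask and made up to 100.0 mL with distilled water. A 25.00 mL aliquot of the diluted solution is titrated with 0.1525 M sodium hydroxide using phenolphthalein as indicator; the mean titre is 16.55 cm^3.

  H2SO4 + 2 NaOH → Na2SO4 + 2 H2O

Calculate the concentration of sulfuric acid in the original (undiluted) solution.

n(NaOH) = 0.01655 × 0.1525 = 2.524 × 10^-3 mol
From the 1:2 ratio, n(H2SO4) in the aliquot = 1/2 × 2.524 × 10^-3 = 1.262 × 10^-3 mol
[H2SO4]_dilute = 1.262 × 10^-3 / 0.02500 = 0.05048 mol/L
Dilution factor = 100.0 / 24.77 = 4.037
[H2SO4]_stock = 0.05048 × 4.037 = 0.2038 mol/L

0.2038 M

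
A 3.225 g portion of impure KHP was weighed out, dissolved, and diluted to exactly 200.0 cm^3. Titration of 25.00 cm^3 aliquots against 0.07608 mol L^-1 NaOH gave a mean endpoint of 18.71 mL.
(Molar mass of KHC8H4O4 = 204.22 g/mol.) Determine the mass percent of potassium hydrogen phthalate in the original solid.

KHC8H4O4 + NaOH → KNaC8H4O4 + H2O
n(NaOH) per titration = 0.01871 × 0.07608 = 1.423 × 10^-3 mol
n(KHC8H4O4) in each aliquot = 1.423 × 10^-3 mol (1:1 ratio)
n(KHC8H4O4) in the whole flask = 1.423 × 10^-3 × 200.0/25.00 = 0.01139 mol
mass of KHC8H4O4 = 0.01139 × 204.22 = 2.326 g
% KHC8H4O4 = 2.326 / 3.225 × 100 = 72.11 %

72.11 %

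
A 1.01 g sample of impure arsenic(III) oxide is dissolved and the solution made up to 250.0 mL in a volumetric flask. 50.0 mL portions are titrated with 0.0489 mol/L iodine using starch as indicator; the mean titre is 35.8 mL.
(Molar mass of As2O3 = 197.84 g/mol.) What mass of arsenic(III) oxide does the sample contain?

0.866 g

As2O3 + 2 I2 + 2 H2O → As2O5 + 4 HI
n(I2) per titration = 0.0358 × 0.0489 = 1.75 × 10^-3 mol
From the 1:2 ratio, n(As2O3) in each aliquot = 1/2 × 1.75 × 10^-3 = 8.75 × 10^-4 mol
n(As2O3) in the whole flask = 8.75 × 10^-4 × 250.0/50.0 = 4.38 × 10^-3 mol
mass of As2O3 = 4.38 × 10^-3 × 197.84 = 0.866 g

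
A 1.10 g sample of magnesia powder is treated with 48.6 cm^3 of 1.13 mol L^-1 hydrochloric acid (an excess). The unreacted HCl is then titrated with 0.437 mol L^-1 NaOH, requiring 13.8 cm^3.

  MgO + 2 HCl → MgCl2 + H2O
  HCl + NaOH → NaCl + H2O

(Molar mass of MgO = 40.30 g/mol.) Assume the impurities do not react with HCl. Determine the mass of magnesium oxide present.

0.985 g

n(HCl) added = 0.0486 × 1.13 = 0.0549 mol
n(NaOH) used in back-titration = 0.0138 × 0.437 = 6.03 × 10^-3 mol
n(HCl) left over = 6.03 × 10^-3 mol (1:1 ratio)
n(HCl) consumed by analyte = 0.0549 − 6.03 × 10^-3 = 0.0489 mol
From the 1:2 ratio, n(MgO) = 1/2 × 0.0489 = 0.0244 mol
mass of MgO = 0.0244 × 40.30 = 0.985 g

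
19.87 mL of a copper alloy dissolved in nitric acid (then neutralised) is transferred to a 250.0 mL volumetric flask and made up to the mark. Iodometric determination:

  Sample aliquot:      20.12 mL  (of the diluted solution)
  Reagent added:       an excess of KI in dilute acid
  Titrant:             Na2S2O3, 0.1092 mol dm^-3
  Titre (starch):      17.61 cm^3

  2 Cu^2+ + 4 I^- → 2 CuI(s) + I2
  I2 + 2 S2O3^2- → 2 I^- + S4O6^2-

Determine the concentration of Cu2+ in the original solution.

n(S2O3^2-) = 0.01761 × 0.1092 = 1.923 × 10^-3 mol
n(I2) = n(S2O3^2-)/2 = 9.615 × 10^-4 mol
From the 2:1 ratio, n(Cu2+) in the aliquot = 2/1 × 9.615 × 10^-4 = 1.923 × 10^-3 mol
[Cu2+]_dilute = 1.923 × 10^-3 / 0.02012 = 0.09558 mol/L
[Cu2+]_original = 0.09558 × 250.0/19.87 = 1.203 mol/L

1.203 mol/L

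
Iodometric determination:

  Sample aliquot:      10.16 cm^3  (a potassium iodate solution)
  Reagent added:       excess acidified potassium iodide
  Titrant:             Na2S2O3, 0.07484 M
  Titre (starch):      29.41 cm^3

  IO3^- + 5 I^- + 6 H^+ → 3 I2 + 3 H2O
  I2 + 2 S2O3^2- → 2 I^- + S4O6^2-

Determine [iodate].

0.03611 M

n(S2O3^2-) = 0.02941 × 0.07484 = 2.201 × 10^-3 mol
n(I2) = n(S2O3^2-)/2 = 1.101 × 10^-3 mol
From the 1:3 ratio, n(IO3^-) in the aliquot = 1/3 × 1.101 × 10^-3 = 3.668 × 10^-4 mol
[IO3^-] = 3.668 × 10^-4 / 0.01016 = 0.03611 mol/L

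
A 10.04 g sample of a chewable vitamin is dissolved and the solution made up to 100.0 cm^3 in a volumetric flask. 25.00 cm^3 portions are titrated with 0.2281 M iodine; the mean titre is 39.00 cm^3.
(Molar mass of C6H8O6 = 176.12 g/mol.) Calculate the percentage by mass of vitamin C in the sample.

C6H8O6 + I2 → C6H6O6 + 2 HI
n(I2) per titration = 0.03900 × 0.2281 = 8.896 × 10^-3 mol
n(C6H8O6) in each aliquot = 8.896 × 10^-3 mol (1:1 ratio)
n(C6H8O6) in the whole flask = 8.896 × 10^-3 × 100.0/25.00 = 0.03558 mol
mass of C6H8O6 = 0.03558 × 176.12 = 6.267 g
% C6H8O6 = 6.267 / 10.04 × 100 = 62.42 %

62.42 %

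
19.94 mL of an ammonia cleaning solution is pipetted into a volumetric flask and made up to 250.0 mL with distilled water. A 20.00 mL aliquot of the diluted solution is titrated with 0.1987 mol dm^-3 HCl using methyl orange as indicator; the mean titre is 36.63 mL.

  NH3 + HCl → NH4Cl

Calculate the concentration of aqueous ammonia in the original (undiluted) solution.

4.563 mol/L

n(HCl) = 0.03663 × 0.1987 = 7.278 × 10^-3 mol
n(NH3) in the aliquot = 7.278 × 10^-3 mol (1:1 ratio)
[NH3]_dilute = 7.278 × 10^-3 / 0.02000 = 0.3639 mol/L
Dilution factor = 250.0 / 19.94 = 12.54
[NH3]_stock = 0.3639 × 12.54 = 4.563 mol/L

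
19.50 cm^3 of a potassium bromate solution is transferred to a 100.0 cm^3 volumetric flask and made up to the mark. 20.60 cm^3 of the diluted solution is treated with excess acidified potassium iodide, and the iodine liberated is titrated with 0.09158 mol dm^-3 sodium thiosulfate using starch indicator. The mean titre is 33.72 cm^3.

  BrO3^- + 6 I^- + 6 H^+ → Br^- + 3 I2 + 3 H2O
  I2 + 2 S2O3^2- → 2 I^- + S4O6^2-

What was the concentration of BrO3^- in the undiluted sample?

n(S2O3^2-) = 0.03372 × 0.09158 = 3.088 × 10^-3 mol
n(I2) = n(S2O3^2-)/2 = 1.544 × 10^-3 mol
From the 1:3 ratio, n(BrO3^-) in the aliquot = 1/3 × 1.544 × 10^-3 = 5.147 × 10^-4 mol
[BrO3^-]_dilute = 5.147 × 10^-4 / 0.02060 = 0.02498 mol/L
[BrO3^-]_original = 0.02498 × 100.0/19.50 = 0.1281 mol/L

0.1281 mol/L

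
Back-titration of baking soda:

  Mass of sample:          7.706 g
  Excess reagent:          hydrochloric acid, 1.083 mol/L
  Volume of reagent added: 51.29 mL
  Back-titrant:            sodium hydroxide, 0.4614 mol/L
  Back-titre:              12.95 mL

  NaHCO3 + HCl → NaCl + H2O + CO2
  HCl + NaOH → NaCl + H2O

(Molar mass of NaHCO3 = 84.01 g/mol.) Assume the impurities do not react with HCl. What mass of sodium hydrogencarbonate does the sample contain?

n(HCl) added = 0.05129 × 1.083 = 0.05555 mol
n(NaOH) used in back-titration = 0.01295 × 0.4614 = 5.975 × 10^-3 mol
n(HCl) left over = 5.975 × 10^-3 mol (1:1 ratio)
n(HCl) consumed by analyte = 0.05555 − 5.975 × 10^-3 = 0.04957 mol
n(NaHCO3) = 0.04957 mol (1:1 ratio)
mass of NaHCO3 = 0.04957 × 84.01 = 4.165 g

4.165 g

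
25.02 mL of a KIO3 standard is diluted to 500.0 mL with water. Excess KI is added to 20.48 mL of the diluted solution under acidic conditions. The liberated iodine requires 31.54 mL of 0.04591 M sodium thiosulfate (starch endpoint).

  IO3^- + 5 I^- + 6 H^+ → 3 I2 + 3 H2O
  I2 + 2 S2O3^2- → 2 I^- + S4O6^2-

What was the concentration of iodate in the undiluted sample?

0.2355 M

n(S2O3^2-) = 0.03154 × 0.04591 = 1.448 × 10^-3 mol
n(I2) = n(S2O3^2-)/2 = 7.240 × 10^-4 mol
From the 1:3 ratio, n(IO3^-) in the aliquot = 1/3 × 7.240 × 10^-4 = 2.413 × 10^-4 mol
[IO3^-]_dilute = 2.413 × 10^-4 / 0.02048 = 0.01178 mol/L
[IO3^-]_original = 0.01178 × 500.0/25.02 = 0.2355 mol/L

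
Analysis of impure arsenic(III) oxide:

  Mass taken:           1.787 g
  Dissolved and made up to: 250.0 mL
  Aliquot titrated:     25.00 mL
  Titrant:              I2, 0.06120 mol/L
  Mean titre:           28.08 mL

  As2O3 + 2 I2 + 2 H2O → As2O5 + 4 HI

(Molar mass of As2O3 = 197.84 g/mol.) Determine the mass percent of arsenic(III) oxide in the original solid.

n(I2) per titration = 0.02808 × 0.06120 = 1.718 × 10^-3 mol
From the 1:2 ratio, n(As2O3) in each aliquot = 1/2 × 1.718 × 10^-3 = 8.592 × 10^-4 mol
n(As2O3) in the whole flask = 8.592 × 10^-4 × 250.0/25.00 = 8.592 × 10^-3 mol
mass of As2O3 = 8.592 × 10^-3 × 197.84 = 1.700 g
% As2O3 = 1.700 / 1.787 × 100 = 95.13 %

95.13 %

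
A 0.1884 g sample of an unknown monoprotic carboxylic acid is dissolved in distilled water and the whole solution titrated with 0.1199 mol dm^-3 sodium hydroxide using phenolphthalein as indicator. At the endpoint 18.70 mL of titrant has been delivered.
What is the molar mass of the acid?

n(NaOH) = 0.01870 L × 0.1199 mol/L = 2.242 × 10^-3 mol
n(HA) = 2.242 × 10^-3 mol (1:1 ratio)
M = m / n = 0.1884 g / 2.242 × 10^-3 mol = 84.03 g/mol

84.03 g/mol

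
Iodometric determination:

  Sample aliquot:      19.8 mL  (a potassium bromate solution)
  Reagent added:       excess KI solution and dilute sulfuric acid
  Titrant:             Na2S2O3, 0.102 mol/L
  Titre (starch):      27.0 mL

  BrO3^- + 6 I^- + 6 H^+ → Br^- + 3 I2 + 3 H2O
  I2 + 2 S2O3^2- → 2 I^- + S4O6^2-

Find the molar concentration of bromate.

n(S2O3^2-) = 0.0270 × 0.102 = 2.75 × 10^-3 mol
n(I2) = n(S2O3^2-)/2 = 1.38 × 10^-3 mol
From the 1:3 ratio, n(BrO3^-) in the aliquot = 1/3 × 1.38 × 10^-3 = 4.59 × 10^-4 mol
[BrO3^-] = 4.59 × 10^-4 / 0.0198 = 0.0232 mol/L

0.0232 mol/L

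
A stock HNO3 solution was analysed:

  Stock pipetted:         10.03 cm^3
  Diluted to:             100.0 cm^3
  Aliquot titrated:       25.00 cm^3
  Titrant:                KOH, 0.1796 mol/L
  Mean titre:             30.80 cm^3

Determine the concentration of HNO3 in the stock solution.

HNO3 + KOH → KNO3 + H2O
n(KOH) = 0.03080 × 0.1796 = 5.532 × 10^-3 mol
n(HNO3) in the aliquot = 5.532 × 10^-3 mol (1:1 ratio)
[HNO3]_dilute = 5.532 × 10^-3 / 0.02500 = 0.2213 mol/L
Dilution factor = 100.0 / 10.03 = 9.970
[HNO3]_stock = 0.2213 × 9.970 = 2.206 mol/L

2.206 mol/L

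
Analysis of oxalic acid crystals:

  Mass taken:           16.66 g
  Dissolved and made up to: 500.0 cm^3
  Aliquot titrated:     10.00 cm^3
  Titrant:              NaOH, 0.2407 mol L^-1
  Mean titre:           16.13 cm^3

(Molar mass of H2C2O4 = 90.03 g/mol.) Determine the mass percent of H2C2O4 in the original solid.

52.45 %

H2C2O4 + 2 NaOH → Na2C2O4 + 2 H2O
n(NaOH) per titration = 0.01613 × 0.2407 = 3.882 × 10^-3 mol
From the 1:2 ratio, n(H2C2O4) in each aliquot = 1/2 × 3.882 × 10^-3 = 1.941 × 10^-3 mol
n(H2C2O4) in the whole flask = 1.941 × 10^-3 × 500.0/10.00 = 0.09706 mol
mass of H2C2O4 = 0.09706 × 90.03 = 8.739 g
% H2C2O4 = 8.739 / 16.66 × 100 = 52.45 %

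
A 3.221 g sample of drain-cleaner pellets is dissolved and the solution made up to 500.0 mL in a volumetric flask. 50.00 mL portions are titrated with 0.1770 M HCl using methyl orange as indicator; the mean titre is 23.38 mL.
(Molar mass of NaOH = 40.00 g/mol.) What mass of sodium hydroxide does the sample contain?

1.655 g

NaOH + HCl → NaCl + H2O
n(HCl) per titration = 0.02338 × 0.1770 = 4.138 × 10^-3 mol
n(NaOH) in each aliquot = 4.138 × 10^-3 mol (1:1 ratio)
n(NaOH) in the whole flask = 4.138 × 10^-3 × 500.0/50.00 = 0.04138 mol
mass of NaOH = 0.04138 × 40.00 = 1.655 g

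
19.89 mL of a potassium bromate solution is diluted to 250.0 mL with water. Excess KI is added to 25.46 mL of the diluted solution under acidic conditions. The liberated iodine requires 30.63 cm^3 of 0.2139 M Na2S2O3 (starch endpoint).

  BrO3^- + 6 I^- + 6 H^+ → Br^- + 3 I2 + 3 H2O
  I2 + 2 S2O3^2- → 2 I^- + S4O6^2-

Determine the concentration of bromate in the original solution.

0.5391 M

n(S2O3^2-) = 0.03063 × 0.2139 = 6.552 × 10^-3 mol
n(I2) = n(S2O3^2-)/2 = 3.276 × 10^-3 mol
From the 1:3 ratio, n(BrO3^-) in the aliquot = 1/3 × 3.276 × 10^-3 = 1.092 × 10^-3 mol
[BrO3^-]_dilute = 1.092 × 10^-3 / 0.02546 = 0.04289 mol/L
[BrO3^-]_original = 0.04289 × 250.0/19.89 = 0.5391 mol/L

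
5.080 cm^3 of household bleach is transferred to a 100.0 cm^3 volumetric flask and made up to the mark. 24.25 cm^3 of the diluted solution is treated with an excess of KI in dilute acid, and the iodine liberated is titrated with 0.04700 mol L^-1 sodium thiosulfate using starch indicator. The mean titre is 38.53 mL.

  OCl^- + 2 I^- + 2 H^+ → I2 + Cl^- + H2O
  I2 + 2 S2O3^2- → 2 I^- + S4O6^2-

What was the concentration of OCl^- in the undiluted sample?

n(S2O3^2-) = 0.03853 × 0.04700 = 1.811 × 10^-3 mol
n(I2) = n(S2O3^2-)/2 = 9.055 × 10^-4 mol
n(OCl^-) in the aliquot = 9.055 × 10^-4 mol (1:1 ratio)
[OCl^-]_dilute = 9.055 × 10^-4 / 0.02425 = 0.03734 mol/L
[OCl^-]_original = 0.03734 × 100.0/5.080 = 0.7350 mol/L

0.7350 mol/L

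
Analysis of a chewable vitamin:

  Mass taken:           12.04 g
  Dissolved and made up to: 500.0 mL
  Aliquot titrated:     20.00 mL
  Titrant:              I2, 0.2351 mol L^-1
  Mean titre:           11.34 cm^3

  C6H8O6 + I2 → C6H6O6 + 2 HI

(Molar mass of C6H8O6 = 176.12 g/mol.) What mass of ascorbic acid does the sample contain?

n(I2) per titration = 0.01134 × 0.2351 = 2.666 × 10^-3 mol
n(C6H8O6) in each aliquot = 2.666 × 10^-3 mol (1:1 ratio)
n(C6H8O6) in the whole flask = 2.666 × 10^-3 × 500.0/20.00 = 0.06665 mol
mass of C6H8O6 = 0.06665 × 176.12 = 11.74 g

11.74 g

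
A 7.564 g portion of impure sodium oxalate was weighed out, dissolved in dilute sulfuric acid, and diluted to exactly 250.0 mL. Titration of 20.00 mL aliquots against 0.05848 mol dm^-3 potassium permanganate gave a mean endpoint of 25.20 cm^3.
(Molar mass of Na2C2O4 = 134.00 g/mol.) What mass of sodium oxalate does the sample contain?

6.171 g

2 MnO4^- + 5 C2O4^2- + 16 H^+ → 2 Mn^2+ + 10 CO2 + 8 H2O
n(KMnO4) per titration = 0.02520 × 0.05848 = 1.474 × 10^-3 mol
From the 5:2 ratio, n(Na2C2O4) in each aliquot = 5/2 × 1.474 × 10^-3 = 3.684 × 10^-3 mol
n(Na2C2O4) in the whole flask = 3.684 × 10^-3 × 250.0/20.00 = 0.04605 mol
mass of Na2C2O4 = 0.04605 × 134.00 = 6.171 g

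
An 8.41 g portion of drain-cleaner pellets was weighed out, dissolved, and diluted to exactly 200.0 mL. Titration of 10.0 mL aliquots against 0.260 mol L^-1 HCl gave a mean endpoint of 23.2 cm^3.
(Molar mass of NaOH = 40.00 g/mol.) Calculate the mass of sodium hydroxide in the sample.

4.83 g

NaOH + HCl → NaCl + H2O
n(HCl) per titration = 0.0232 × 0.260 = 6.03 × 10^-3 mol
n(NaOH) in each aliquot = 6.03 × 10^-3 mol (1:1 ratio)
n(NaOH) in the whole flask = 6.03 × 10^-3 × 200.0/10.0 = 0.121 mol
mass of NaOH = 0.121 × 40.00 = 4.83 g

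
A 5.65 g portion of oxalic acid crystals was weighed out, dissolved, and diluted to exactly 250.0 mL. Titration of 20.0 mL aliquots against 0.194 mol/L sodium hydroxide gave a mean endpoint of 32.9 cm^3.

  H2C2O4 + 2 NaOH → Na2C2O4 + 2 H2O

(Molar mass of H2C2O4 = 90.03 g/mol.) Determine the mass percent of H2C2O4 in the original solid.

n(NaOH) per titration = 0.0329 × 0.194 = 6.38 × 10^-3 mol
From the 1:2 ratio, n(H2C2O4) in each aliquot = 1/2 × 6.38 × 10^-3 = 3.19 × 10^-3 mol
n(H2C2O4) in the whole flask = 3.19 × 10^-3 × 250.0/20.0 = 0.0399 mol
mass of H2C2O4 = 0.0399 × 90.03 = 3.59 g
% H2C2O4 = 3.59 / 5.65 × 100 = 63.6 %

63.6 %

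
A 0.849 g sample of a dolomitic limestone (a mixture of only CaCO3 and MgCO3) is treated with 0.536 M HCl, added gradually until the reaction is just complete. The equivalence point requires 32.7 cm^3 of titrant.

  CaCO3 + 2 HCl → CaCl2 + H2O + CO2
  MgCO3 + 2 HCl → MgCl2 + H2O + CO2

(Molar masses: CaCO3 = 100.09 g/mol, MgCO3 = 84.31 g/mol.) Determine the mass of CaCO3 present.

n(HCl) = 0.0327 × 0.536 = 0.0175 mol
Let x = n(CaCO3), y = n(MgCO3).
Titrant: 2x + 2y = 0.0175;  mass: 100.09x + 84.31y = 0.849
Solving, x = 6.98 × 10^-3 mol, y = 1.78 × 10^-3 mol
mass of CaCO3 = 6.98 × 10^-3 × 100.09 = 0.699 g

0.699 g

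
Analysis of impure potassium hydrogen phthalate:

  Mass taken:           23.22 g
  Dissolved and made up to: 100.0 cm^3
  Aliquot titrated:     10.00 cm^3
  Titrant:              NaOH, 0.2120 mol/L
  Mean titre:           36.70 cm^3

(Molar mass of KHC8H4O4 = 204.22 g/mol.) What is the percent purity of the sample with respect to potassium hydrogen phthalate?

68.43 %

KHC8H4O4 + NaOH → KNaC8H4O4 + H2O
n(NaOH) per titration = 0.03670 × 0.2120 = 7.780 × 10^-3 mol
n(KHC8H4O4) in each aliquot = 7.780 × 10^-3 mol (1:1 ratio)
n(KHC8H4O4) in the whole flask = 7.780 × 10^-3 × 100.0/10.00 = 0.07780 mol
mass of KHC8H4O4 = 0.07780 × 204.22 = 15.89 g
% KHC8H4O4 = 15.89 / 23.22 × 100 = 68.43 %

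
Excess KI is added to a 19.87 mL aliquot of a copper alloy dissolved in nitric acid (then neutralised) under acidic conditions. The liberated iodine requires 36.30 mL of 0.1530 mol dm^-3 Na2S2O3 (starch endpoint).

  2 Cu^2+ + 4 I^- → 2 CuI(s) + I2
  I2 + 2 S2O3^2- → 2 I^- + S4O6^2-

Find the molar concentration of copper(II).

0.2795 mol/L

n(S2O3^2-) = 0.03630 × 0.1530 = 5.554 × 10^-3 mol
n(I2) = n(S2O3^2-)/2 = 2.777 × 10^-3 mol
From the 2:1 ratio, n(Cu2+) in the aliquot = 2/1 × 2.777 × 10^-3 = 5.554 × 10^-3 mol
[Cu2+] = 5.554 × 10^-3 / 0.01987 = 0.2795 mol/L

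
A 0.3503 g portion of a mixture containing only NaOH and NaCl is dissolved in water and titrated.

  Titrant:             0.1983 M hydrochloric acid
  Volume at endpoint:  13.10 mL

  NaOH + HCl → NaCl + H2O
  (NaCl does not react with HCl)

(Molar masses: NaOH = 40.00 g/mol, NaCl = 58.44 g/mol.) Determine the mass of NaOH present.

0.1039 g

n(HCl) = 0.01310 × 0.1983 = 2.598 × 10^-3 mol
Let x = n(NaOH), y = n(NaCl).
Titrant: 1x = 2.598 × 10^-3;  mass: 40.00x + 58.44y = 0.3503
Solving, x = 2.598 × 10^-3 mol, y = 4.216 × 10^-3 mol
mass of NaOH = 2.598 × 10^-3 × 40.00 = 0.1039 g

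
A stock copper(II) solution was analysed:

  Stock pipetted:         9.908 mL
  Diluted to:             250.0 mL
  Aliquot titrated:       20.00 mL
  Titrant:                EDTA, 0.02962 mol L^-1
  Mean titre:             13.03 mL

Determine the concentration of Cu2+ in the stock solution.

Cu^2+ + EDTA^4- → [Cu(EDTA)]^2-
n(EDTA) = 0.01303 × 0.02962 = 3.859 × 10^-4 mol
n(Cu2+) in the aliquot = 3.859 × 10^-4 mol (1:1 ratio)
[Cu2+]_dilute = 3.859 × 10^-4 / 0.02000 = 0.01930 mol/L
Dilution factor = 250.0 / 9.908 = 25.23
[Cu2+]_stock = 0.01930 × 25.23 = 0.4869 mol/L

0.4869 mol/L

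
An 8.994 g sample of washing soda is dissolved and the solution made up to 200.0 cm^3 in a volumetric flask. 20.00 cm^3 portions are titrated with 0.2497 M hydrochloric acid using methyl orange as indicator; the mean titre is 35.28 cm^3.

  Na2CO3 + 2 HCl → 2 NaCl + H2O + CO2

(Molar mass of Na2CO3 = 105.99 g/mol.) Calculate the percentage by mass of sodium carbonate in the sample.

51.91 %

n(HCl) per titration = 0.03528 × 0.2497 = 8.809 × 10^-3 mol
From the 1:2 ratio, n(Na2CO3) in each aliquot = 1/2 × 8.809 × 10^-3 = 4.405 × 10^-3 mol
n(Na2CO3) in the whole flask = 4.405 × 10^-3 × 200.0/20.00 = 0.04405 mol
mass of Na2CO3 = 0.04405 × 105.99 = 4.669 g
% Na2CO3 = 4.669 / 8.994 × 100 = 51.91 %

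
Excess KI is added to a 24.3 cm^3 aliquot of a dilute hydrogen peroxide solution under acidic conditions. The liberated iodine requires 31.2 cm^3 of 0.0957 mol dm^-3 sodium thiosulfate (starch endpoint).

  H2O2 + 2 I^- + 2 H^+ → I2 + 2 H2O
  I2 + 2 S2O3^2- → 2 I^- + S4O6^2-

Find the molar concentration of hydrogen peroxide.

n(S2O3^2-) = 0.0312 × 0.0957 = 2.99 × 10^-3 mol
n(I2) = n(S2O3^2-)/2 = 1.49 × 10^-3 mol
n(H2O2) in the aliquot = 1.49 × 10^-3 mol (1:1 ratio)
[H2O2] = 1.49 × 10^-3 / 0.0243 = 0.0614 mol/L

0.0614 mol/L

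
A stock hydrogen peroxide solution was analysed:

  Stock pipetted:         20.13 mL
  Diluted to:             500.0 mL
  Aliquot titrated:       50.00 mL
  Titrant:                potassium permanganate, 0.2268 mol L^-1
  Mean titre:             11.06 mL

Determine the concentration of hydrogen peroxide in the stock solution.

2 MnO4^- + 5 H2O2 + 6 H^+ → 2 Mn^2+ + 5 O2 + 8 H2O
n(KMnO4) = 0.01106 × 0.2268 = 2.508 × 10^-3 mol
From the 5:2 ratio, n(H2O2) in the aliquot = 5/2 × 2.508 × 10^-3 = 6.271 × 10^-3 mol
[H2O2]_dilute = 6.271 × 10^-3 / 0.05000 = 0.1254 mol/L
Dilution factor = 500.0 / 20.13 = 24.84
[H2O2]_stock = 0.1254 × 24.84 = 3.115 mol/L

3.115 mol/L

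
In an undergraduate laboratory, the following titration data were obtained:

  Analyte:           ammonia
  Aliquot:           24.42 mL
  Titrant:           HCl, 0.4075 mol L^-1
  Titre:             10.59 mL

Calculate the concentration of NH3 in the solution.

0.1767 mol/L

NH3 + HCl → NH4Cl
n(HCl) = 0.01059 L × 0.4075 mol/L = 4.315 × 10^-3 mol
n(NH3) = 4.315 × 10^-3 mol (1:1 mole ratio)
[NH3] = 4.315 × 10^-3 mol / 0.02442 L = 0.1767 mol/L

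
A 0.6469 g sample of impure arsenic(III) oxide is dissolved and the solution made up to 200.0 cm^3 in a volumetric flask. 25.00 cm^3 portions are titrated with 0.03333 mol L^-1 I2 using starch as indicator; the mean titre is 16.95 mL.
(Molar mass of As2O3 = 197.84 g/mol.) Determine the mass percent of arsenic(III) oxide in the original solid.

69.11 %

As2O3 + 2 I2 + 2 H2O → As2O5 + 4 HI
n(I2) per titration = 0.01695 × 0.03333 = 5.649 × 10^-4 mol
From the 1:2 ratio, n(As2O3) in each aliquot = 1/2 × 5.649 × 10^-4 = 2.825 × 10^-4 mol
n(As2O3) in the whole flask = 2.825 × 10^-4 × 200.0/25.00 = 2.260 × 10^-3 mol
mass of As2O3 = 2.260 × 10^-3 × 197.84 = 0.4471 g
% As2O3 = 0.4471 / 0.6469 × 100 = 69.11 %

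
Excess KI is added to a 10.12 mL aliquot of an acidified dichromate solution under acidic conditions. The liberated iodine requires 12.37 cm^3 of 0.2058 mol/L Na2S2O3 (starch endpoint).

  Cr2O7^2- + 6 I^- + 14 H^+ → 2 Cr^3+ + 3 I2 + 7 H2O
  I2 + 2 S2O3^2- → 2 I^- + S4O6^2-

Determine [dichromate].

0.04193 mol/L

n(S2O3^2-) = 0.01237 × 0.2058 = 2.546 × 10^-3 mol
n(I2) = n(S2O3^2-)/2 = 1.273 × 10^-3 mol
From the 1:3 ratio, n(Cr2O7^2-) in the aliquot = 1/3 × 1.273 × 10^-3 = 4.243 × 10^-4 mol
[Cr2O7^2-] = 4.243 × 10^-4 / 0.01012 = 0.04193 mol/L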